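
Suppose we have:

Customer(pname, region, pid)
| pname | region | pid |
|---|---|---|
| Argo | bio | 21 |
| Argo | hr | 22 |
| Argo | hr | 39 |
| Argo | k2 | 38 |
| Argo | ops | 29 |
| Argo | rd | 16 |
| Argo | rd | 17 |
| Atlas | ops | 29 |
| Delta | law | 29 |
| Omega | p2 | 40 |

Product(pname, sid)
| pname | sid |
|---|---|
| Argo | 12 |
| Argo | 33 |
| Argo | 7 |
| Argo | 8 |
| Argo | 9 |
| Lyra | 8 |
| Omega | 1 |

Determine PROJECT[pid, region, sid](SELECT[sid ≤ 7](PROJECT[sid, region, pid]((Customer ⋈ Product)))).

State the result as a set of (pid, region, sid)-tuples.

{(16, rd, 7), (17, rd, 7), (21, bio, 7), (22, hr, 7), (29, ops, 7), (38, k2, 7), (39, hr, 7), (40, p2, 1)}

Customer ⋈ Product (natural join on pname): {(Argo, bio, 21, 12), (Argo, bio, 21, 33), (Argo, bio, 21, 7), (Argo, bio, 21, 8), (Argo, bio, 21, 9), (Argo, hr, 22, 12), (Argo, hr, 22, 33), (Argo, hr, 22, 7), (Argo, hr, 22, 8), (Argo, hr, 22, 9), (Argo, hr, 39, 12), (Argo, hr, 39, 33), (Argo, hr, 39, 7), (Argo, hr, 39, 8), (Argo, hr, 39, 9), (Argo, k2, 38, 12), (Argo, k2, 38, 33), (Argo, k2, 38, 7), (Argo, k2, 38, 8), (Argo, k2, 38, 9), (Argo, ops, 29, 12), (Argo, ops, 29, 33), (Argo, ops, 29, 7), (Argo, ops, 29, 8), (Argo, ops, 29, 9), (Argo, rd, 16, 12), (Argo, rd, 16, 33), (Argo, rd, 16, 7), (Argo, rd, 16, 8), (Argo, rd, 16, 9), (Argo, rd, 17, 12), (Argo, rd, 17, 33), (Argo, rd, 17, 7), (Argo, rd, 17, 8), (Argo, rd, 17, 9), (Omega, p2, 40, 1)}
Projecting to sid, region, pid: {(1, p2, 40), (12, bio, 21), (12, hr, 22), (12, hr, 39), (12, k2, 38), (12, ops, 29), (12, rd, 16), (12, rd, 17), (33, bio, 21), (33, hr, 22), (33, hr, 39), (33, k2, 38), (33, ops, 29), (33, rd, 16), (33, rd, 17), (7, bio, 21), (7, hr, 22), (7, hr, 39), (7, k2, 38), (7, ops, 29), (7, rd, 16), (7, rd, 17), (8, bio, 21), (8, hr, 22), (8, hr, 39), (8, k2, 38), (8, ops, 29), (8, rd, 16), (8, rd, 17), (9, bio, 21), (9, hr, 22), (9, hr, 39), (9, k2, 38), (9, ops, 29), (9, rd, 16), (9, rd, 17)}
σ[sid ≤ 7]: keep tuples satisfying sid ≤ 7 → {(1, p2, 40), (7, bio, 21), (7, hr, 22), (7, hr, 39), (7, k2, 38), (7, ops, 29), (7, rd, 16), (7, rd, 17)}
Projecting to pid, region, sid: {(16, rd, 7), (17, rd, 7), (21, bio, 7), (22, hr, 7), (29, ops, 7), (38, k2, 7), (39, hr, 7), (40, p2, 1)}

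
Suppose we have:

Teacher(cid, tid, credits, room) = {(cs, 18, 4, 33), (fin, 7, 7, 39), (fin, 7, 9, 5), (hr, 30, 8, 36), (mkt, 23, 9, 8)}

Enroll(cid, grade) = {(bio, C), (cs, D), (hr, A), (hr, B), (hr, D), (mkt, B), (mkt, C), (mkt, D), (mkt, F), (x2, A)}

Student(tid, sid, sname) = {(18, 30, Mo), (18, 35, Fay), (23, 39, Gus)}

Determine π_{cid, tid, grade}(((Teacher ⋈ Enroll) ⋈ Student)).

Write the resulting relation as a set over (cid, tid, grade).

{(cs, 18, D), (mkt, 23, B), (mkt, 23, C), (mkt, 23, D), (mkt, 23, F)}

Teacher ⋈ Enroll (natural join on cid): {(cs, 18, 4, 33, D), (hr, 30, 8, 36, A), (hr, 30, 8, 36, B), (hr, 30, 8, 36, D), (mkt, 23, 9, 8, B), (mkt, 23, 9, 8, C), (mkt, 23, 9, 8, D), (mkt, 23, 9, 8, F)}
(Teacher ⋈ Enroll) ⋈ Student (natural join on tid): {(cs, 18, 4, 33, D, 30, Mo), (cs, 18, 4, 33, D, 35, Fay), (mkt, 23, 9, 8, B, 39, Gus), (mkt, 23, 9, 8, C, 39, Gus), (mkt, 23, 9, 8, D, 39, Gus), (mkt, 23, 9, 8, F, 39, Gus)}
π_{cid, tid, grade} gives {(cs, 18, D), (mkt, 23, B), (mkt, 23, C), (mkt, 23, D), (mkt, 23, F)} (1 duplicate(s) eliminated).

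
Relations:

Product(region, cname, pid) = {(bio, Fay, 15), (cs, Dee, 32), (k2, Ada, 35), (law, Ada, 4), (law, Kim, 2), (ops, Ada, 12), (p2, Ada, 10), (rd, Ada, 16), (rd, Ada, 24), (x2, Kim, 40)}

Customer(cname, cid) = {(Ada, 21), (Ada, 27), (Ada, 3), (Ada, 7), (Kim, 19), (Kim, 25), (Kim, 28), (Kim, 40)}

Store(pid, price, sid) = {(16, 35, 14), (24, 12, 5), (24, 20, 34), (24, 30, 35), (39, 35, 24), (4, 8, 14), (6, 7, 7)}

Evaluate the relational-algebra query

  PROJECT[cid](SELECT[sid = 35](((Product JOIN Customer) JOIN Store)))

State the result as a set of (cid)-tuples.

{21, 27, 3, 7}

Product ⋈ Customer (natural join on cname): {(k2, Ada, 35, 21), (k2, Ada, 35, 27), (k2, Ada, 35, 3), (k2, Ada, 35, 7), (law, Ada, 4, 21), (law, Ada, 4, 27), (law, Ada, 4, 3), (law, Ada, 4, 7), (law, Kim, 2, 19), (law, Kim, 2, 25), (law, Kim, 2, 28), (law, Kim, 2, 40), (ops, Ada, 12, 21), (ops, Ada, 12, 27), (ops, Ada, 12, 3), (ops, Ada, 12, 7), (p2, Ada, 10, 21), (p2, Ada, 10, 27), (p2, Ada, 10, 3), (p2, Ada, 10, 7), (rd, Ada, 16, 21), (rd, Ada, 16, 27), (rd, Ada, 16, 3), (rd, Ada, 16, 7), (rd, Ada, 24, 21), (rd, Ada, 24, 27), (rd, Ada, 24, 3), (rd, Ada, 24, 7), (x2, Kim, 40, 19), (x2, Kim, 40, 25), (x2, Kim, 40, 28), (x2, Kim, 40, 40)}
(Product JOIN Customer) ⋈ Store (natural join on pid): {(law, Ada, 4, 21, 8, 14), (law, Ada, 4, 27, 8, 14), (law, Ada, 4, 3, 8, 14), (law, Ada, 4, 7, 8, 14), (rd, Ada, 16, 21, 35, 14), (rd, Ada, 16, 27, 35, 14), (rd, Ada, 16, 3, 35, 14), (rd, Ada, 16, 7, 35, 14), (rd, Ada, 24, 21, 12, 5), (rd, Ada, 24, 21, 20, 34), (rd, Ada, 24, 21, 30, 35), (rd, Ada, 24, 27, 12, 5), (rd, Ada, 24, 27, 20, 34), (rd, Ada, 24, 27, 30, 35), (rd, Ada, 24, 3, 12, 5), (rd, Ada, 24, 3, 20, 34), (rd, Ada, 24, 3, 30, 35), (rd, Ada, 24, 7, 12, 5), (rd, Ada, 24, 7, 20, 34), (rd, Ada, 24, 7, 30, 35)}
Selection sid = 35: {(rd, Ada, 24, 21, 30, 35), (rd, Ada, 24, 27, 30, 35), (rd, Ada, 24, 3, 30, 35), (rd, Ada, 24, 7, 30, 35)}
Keep only column(s) cid: {21, 27, 3, 7}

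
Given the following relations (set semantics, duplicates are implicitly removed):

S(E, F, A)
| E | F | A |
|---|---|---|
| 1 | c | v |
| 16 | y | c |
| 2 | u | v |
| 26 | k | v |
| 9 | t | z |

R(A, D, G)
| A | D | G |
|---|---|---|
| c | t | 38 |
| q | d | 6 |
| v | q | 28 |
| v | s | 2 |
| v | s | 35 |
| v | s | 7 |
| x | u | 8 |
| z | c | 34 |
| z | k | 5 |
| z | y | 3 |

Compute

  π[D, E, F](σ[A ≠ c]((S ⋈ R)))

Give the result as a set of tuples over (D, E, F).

{(c, 9, t), (k, 9, t), (q, 1, c), (q, 2, u), (q, 26, k), (s, 1, c), (s, 2, u), (s, 26, k), (y, 9, t)}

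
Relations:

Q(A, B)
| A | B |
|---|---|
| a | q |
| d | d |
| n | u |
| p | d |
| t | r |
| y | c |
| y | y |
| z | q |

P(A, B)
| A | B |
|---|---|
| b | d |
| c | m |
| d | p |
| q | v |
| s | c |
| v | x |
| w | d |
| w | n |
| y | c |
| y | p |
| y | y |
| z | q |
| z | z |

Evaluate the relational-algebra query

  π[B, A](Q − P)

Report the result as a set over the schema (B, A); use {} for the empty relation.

{(d, d), (d, p), (q, a), (r, t), (u, n)}

Taking the difference: {(a, q), (d, d), (n, u), (p, d), (t, r)}
Projecting to B, A: {(d, d), (d, p), (q, a), (r, t), (u, n)}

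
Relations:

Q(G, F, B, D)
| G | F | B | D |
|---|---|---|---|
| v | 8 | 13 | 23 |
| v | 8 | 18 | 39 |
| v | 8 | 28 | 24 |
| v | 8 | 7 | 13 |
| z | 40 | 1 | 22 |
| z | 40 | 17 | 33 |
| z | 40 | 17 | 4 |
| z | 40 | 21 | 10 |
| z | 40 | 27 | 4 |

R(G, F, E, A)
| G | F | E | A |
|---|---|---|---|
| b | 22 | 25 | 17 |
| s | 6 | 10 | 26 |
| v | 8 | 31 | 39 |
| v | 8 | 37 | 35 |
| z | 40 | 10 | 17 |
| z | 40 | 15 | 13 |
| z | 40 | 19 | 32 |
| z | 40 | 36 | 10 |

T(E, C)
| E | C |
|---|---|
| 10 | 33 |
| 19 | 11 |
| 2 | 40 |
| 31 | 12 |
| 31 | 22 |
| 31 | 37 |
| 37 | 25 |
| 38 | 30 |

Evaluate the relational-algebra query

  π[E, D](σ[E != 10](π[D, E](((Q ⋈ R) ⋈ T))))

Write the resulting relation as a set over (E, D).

{(19, 10), (19, 22), (19, 33), (19, 4), (31, 13), (31, 23), (31, 24), (31, 39), (37, 13), (37, 23), (37, 24), (37, 39)}

Joining Q and R on G, F yields {(v, 8, 13, 23, 31, 39), (v, 8, 13, 23, 37, 35), (v, 8, 18, 39, 31, 39), (v, 8, 18, 39, 37, 35), (v, 8, 28, 24, 31, 39), (v, 8, 28, 24, 37, 35), (v, 8, 7, 13, 31, 39), (v, 8, 7, 13, 37, 35), (z, 40, 1, 22, 10, 17), (z, 40, 1, 22, 15, 13), (z, 40, 1, 22, 19, 32), (z, 40, 1, 22, 36, 10), (z, 40, 17, 33, 10, 17), (z, 40, 17, 33, 15, 13), (z, 40, 17, 33, 19, 32), (z, 40, 17, 33, 36, 10), (z, 40, 17, 4, 10, 17), (z, 40, 17, 4, 15, 13), (z, 40, 17, 4, 19, 32), (z, 40, 17, 4, 36, 10), (z, 40, 21, 10, 10, 17), (z, 40, 21, 10, 15, 13), (z, 40, 21, 10, 19, 32), (z, 40, 21, 10, 36, 10), (z, 40, 27, 4, 10, 17), (z, 40, 27, 4, 15, 13), (z, 40, 27, 4, 19, 32), (z, 40, 27, 4, 36, 10)}.
Joining (Q ⋈ R) and T on E yields {(v, 8, 13, 23, 31, 39, 12), (v, 8, 13, 23, 31, 39, 22), (v, 8, 13, 23, 31, 39, 37), (v, 8, 13, 23, 37, 35, 25), (v, 8, 18, 39, 31, 39, 12), (v, 8, 18, 39, 31, 39, 22), (v, 8, 18, 39, 31, 39, 37), (v, 8, 18, 39, 37, 35, 25), (v, 8, 28, 24, 31, 39, 12), (v, 8, 28, 24, 31, 39, 22), (v, 8, 28, 24, 31, 39, 37), (v, 8, 28, 24, 37, 35, 25), (v, 8, 7, 13, 31, 39, 12), (v, 8, 7, 13, 31, 39, 22), (v, 8, 7, 13, 31, 39, 37), (v, 8, 7, 13, 37, 35, 25), (z, 40, 1, 22, 10, 17, 33), (z, 40, 1, 22, 19, 32, 11), (z, 40, 17, 33, 10, 17, 33), (z, 40, 17, 33, 19, 32, 11), (z, 40, 17, 4, 10, 17, 33), (z, 40, 17, 4, 19, 32, 11), (z, 40, 21, 10, 10, 17, 33), (z, 40, 21, 10, 19, 32, 11), (z, 40, 27, 4, 10, 17, 33), (z, 40, 27, 4, 19, 32, 11)}.
Keep only column(s) D, E (10 duplicate(s) eliminated): {(10, 10), (10, 19), (13, 31), (13, 37), (22, 10), (22, 19), (23, 31), (23, 37), (24, 31), (24, 37), (33, 10), (33, 19), (39, 31), (39, 37), (4, 10), (4, 19)}
Filtering on E != 10 leaves {(10, 19), (13, 31), (13, 37), (22, 19), (23, 31), (23, 37), (24, 31), (24, 37), (33, 19), (39, 31), (39, 37), (4, 19)}.
Keep only column(s) E, D: {(19, 10), (19, 22), (19, 33), (19, 4), (31, 13), (31, 23), (31, 24), (31, 39), (37, 13), (37, 23), (37, 24), (37, 39)}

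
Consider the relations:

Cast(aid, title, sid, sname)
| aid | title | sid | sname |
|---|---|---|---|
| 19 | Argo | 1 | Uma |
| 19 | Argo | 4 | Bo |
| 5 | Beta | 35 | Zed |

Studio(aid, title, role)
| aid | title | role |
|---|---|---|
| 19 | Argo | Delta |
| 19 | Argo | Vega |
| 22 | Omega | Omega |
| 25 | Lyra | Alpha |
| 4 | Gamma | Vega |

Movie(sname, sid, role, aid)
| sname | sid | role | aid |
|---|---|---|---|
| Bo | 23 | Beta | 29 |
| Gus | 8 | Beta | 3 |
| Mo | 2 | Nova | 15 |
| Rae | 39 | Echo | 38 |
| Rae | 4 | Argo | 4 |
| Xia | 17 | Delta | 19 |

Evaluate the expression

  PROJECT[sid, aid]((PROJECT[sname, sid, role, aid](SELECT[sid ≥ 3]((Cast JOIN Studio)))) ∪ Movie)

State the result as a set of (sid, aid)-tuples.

Cast ⋈ Studio (natural join on aid, title): {(19, Argo, 1, Uma, Delta), (19, Argo, 1, Uma, Vega), (19, Argo, 4, Bo, Delta), (19, Argo, 4, Bo, Vega)}
σ[sid ≥ 3]: keep tuples satisfying sid ≥ 3 → {(19, Argo, 4, Bo, Delta), (19, Argo, 4, Bo, Vega)}
Projecting to sname, sid, role, aid: {(Bo, 4, Delta, 19), (Bo, 4, Vega, 19)}
Taking the union: {(Bo, 23, Beta, 29), (Bo, 4, Delta, 19), (Bo, 4, Vega, 19), (Gus, 8, Beta, 3), (Mo, 2, Nova, 15), (Rae, 39, Echo, 38), (Rae, 4, Argo, 4), (Xia, 17, Delta, 19)}
Projecting to sid, aid (1 duplicate(s) eliminated): {(17, 19), (2, 15), (23, 29), (39, 38), (4, 19), (4, 4), (8, 3)}

{(17, 19), (2, 15), (23, 29), (39, 38), (4, 19), (4, 4), (8, 3)}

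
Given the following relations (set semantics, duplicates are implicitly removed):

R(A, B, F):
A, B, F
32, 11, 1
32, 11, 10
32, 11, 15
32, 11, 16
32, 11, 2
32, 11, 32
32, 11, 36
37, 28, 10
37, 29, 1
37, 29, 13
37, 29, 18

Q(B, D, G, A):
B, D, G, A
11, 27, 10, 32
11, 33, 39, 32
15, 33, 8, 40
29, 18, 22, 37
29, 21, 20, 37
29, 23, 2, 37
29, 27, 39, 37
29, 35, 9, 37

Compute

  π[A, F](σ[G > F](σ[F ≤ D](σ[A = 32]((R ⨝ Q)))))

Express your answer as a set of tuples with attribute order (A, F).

Natural join on A, B: {(32, 11, 1, 27, 10), (32, 11, 1, 33, 39), (32, 11, 10, 27, 10), (32, 11, 10, 33, 39), (32, 11, 15, 27, 10), (32, 11, 15, 33, 39), (32, 11, 16, 27, 10), (32, 11, 16, 33, 39), (32, 11, 2, 27, 10), (32, 11, 2, 33, 39), (32, 11, 32, 27, 10), (32, 11, 32, 33, 39), (32, 11, 36, 27, 10), (32, 11, 36, 33, 39), (37, 29, 1, 18, 22), (37, 29, 1, 21, 20), (37, 29, 1, 23, 2), (37, 29, 1, 27, 39), (37, 29, 1, 35, 9), (37, 29, 13, 18, 22), (37, 29, 13, 21, 20), (37, 29, 13, 23, 2), (37, 29, 13, 27, 39), (37, 29, 13, 35, 9), (37, 29, 18, 18, 22), (37, 29, 18, 21, 20), (37, 29, 18, 23, 2), (37, 29, 18, 27, 39), (37, 29, 18, 35, 9)}
Apply σ_{A = 32}; surviving tuples: {(32, 11, 1, 27, 10), (32, 11, 1, 33, 39), (32, 11, 10, 27, 10), (32, 11, 10, 33, 39), (32, 11, 15, 27, 10), (32, 11, 15, 33, 39), (32, 11, 16, 27, 10), (32, 11, 16, 33, 39), (32, 11, 2, 27, 10), (32, 11, 2, 33, 39), (32, 11, 32, 27, 10), (32, 11, 32, 33, 39), (32, 11, 36, 27, 10), (32, 11, 36, 33, 39)}
Apply σ_{F ≤ D}; surviving tuples: {(32, 11, 1, 27, 10), (32, 11, 1, 33, 39), (32, 11, 10, 27, 10), (32, 11, 10, 33, 39), (32, 11, 15, 27, 10), (32, 11, 15, 33, 39), (32, 11, 16, 27, 10), (32, 11, 16, 33, 39), (32, 11, 2, 27, 10), (32, 11, 2, 33, 39), (32, 11, 32, 33, 39)}
Apply σ_{G > F}; surviving tuples: {(32, 11, 1, 27, 10), (32, 11, 1, 33, 39), (32, 11, 10, 33, 39), (32, 11, 15, 33, 39), (32, 11, 16, 33, 39), (32, 11, 2, 27, 10), (32, 11, 2, 33, 39), (32, 11, 32, 33, 39)}
Keep only column(s) A, F (2 duplicate(s) eliminated): {(32, 1), (32, 10), (32, 15), (32, 16), (32, 2), (32, 32)}

{(32, 1), (32, 10), (32, 15), (32, 16), (32, 2), (32, 32)}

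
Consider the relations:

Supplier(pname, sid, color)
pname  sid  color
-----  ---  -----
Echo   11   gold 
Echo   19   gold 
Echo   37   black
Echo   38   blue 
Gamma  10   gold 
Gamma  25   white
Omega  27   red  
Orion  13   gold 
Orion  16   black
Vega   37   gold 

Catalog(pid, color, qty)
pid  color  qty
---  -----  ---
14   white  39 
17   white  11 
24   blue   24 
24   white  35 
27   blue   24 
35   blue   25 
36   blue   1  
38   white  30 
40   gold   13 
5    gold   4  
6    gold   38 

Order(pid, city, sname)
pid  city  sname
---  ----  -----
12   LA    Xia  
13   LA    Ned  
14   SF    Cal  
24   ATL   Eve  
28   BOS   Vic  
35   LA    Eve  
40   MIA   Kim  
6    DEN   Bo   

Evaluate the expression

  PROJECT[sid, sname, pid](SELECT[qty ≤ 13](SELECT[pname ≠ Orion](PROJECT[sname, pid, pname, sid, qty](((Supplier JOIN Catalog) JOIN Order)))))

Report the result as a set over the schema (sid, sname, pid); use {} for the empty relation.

Supplier ⋈ Catalog (natural join on color): {(Echo, 11, gold, 40, 13), (Echo, 11, gold, 5, 4), (Echo, 11, gold, 6, 38), (Echo, 19, gold, 40, 13), (Echo, 19, gold, 5, 4), (Echo, 19, gold, 6, 38), (Echo, 38, blue, 24, 24), (Echo, 38, blue, 27, 24), (Echo, 38, blue, 35, 25), (Echo, 38, blue, 36, 1), (Gamma, 10, gold, 40, 13), (Gamma, 10, gold, 5, 4), (Gamma, 10, gold, 6, 38), (Gamma, 25, white, 14, 39), (Gamma, 25, white, 17, 11), (Gamma, 25, white, 24, 35), (Gamma, 25, white, 38, 30), (Orion, 13, gold, 40, 13), (Orion, 13, gold, 5, 4), (Orion, 13, gold, 6, 38), (Vega, 37, gold, 40, 13), (Vega, 37, gold, 5, 4), (Vega, 37, gold, 6, 38)}
(Supplier JOIN Catalog) ⋈ Order (natural join on pid): {(Echo, 11, gold, 40, 13, MIA, Kim), (Echo, 11, gold, 6, 38, DEN, Bo), (Echo, 19, gold, 40, 13, MIA, Kim), (Echo, 19, gold, 6, 38, DEN, Bo), (Echo, 38, blue, 24, 24, ATL, Eve), (Echo, 38, blue, 35, 25, LA, Eve), (Gamma, 10, gold, 40, 13, MIA, Kim), (Gamma, 10, gold, 6, 38, DEN, Bo), (Gamma, 25, white, 14, 39, SF, Cal), (Gamma, 25, white, 24, 35, ATL, Eve), (Orion, 13, gold, 40, 13, MIA, Kim), (Orion, 13, gold, 6, 38, DEN, Bo), (Vega, 37, gold, 40, 13, MIA, Kim), (Vega, 37, gold, 6, 38, DEN, Bo)}
Projecting to sname, pid, pname, sid, qty: {(Bo, 6, Echo, 11, 38), (Bo, 6, Echo, 19, 38), (Bo, 6, Gamma, 10, 38), (Bo, 6, Orion, 13, 38), (Bo, 6, Vega, 37, 38), (Cal, 14, Gamma, 25, 39), (Eve, 24, Echo, 38, 24), (Eve, 24, Gamma, 25, 35), (Eve, 35, Echo, 38, 25), (Kim, 40, Echo, 11, 13), (Kim, 40, Echo, 19, 13), (Kim, 40, Gamma, 10, 13), (Kim, 40, Orion, 13, 13), (Kim, 40, Vega, 37, 13)}
Filtering on pname ≠ Orion leaves {(Bo, 6, Echo, 11, 38), (Bo, 6, Echo, 19, 38), (Bo, 6, Gamma, 10, 38), (Bo, 6, Vega, 37, 38), (Cal, 14, Gamma, 25, 39), (Eve, 24, Echo, 38, 24), (Eve, 24, Gamma, 25, 35), (Eve, 35, Echo, 38, 25), (Kim, 40, Echo, 11, 13), (Kim, 40, Echo, 19, 13), (Kim, 40, Gamma, 10, 13), (Kim, 40, Vega, 37, 13)}.
Filtering on qty ≤ 13 leaves {(Kim, 40, Echo, 11, 13), (Kim, 40, Echo, 19, 13), (Kim, 40, Gamma, 10, 13), (Kim, 40, Vega, 37, 13)}.
Projecting to sid, sname, pid: {(10, Kim, 40), (11, Kim, 40), (19, Kim, 40), (37, Kim, 40)}

{(10, Kim, 40), (11, Kim, 40), (19, Kim, 40), (37, Kim, 40)}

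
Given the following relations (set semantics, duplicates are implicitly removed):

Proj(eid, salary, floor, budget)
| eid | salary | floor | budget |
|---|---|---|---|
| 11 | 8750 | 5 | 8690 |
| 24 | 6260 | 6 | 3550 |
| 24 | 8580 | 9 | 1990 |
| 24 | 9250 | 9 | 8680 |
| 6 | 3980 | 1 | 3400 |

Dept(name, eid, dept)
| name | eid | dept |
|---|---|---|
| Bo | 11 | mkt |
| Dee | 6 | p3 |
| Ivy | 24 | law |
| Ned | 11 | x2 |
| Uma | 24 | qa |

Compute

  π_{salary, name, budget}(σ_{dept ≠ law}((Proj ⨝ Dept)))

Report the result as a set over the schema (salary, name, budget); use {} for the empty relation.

Proj ⋈ Dept (natural join on eid): {(11, 8750, 5, 8690, Bo, mkt), (11, 8750, 5, 8690, Ned, x2), (24, 6260, 6, 3550, Ivy, law), (24, 6260, 6, 3550, Uma, qa), (24, 8580, 9, 1990, Ivy, law), (24, 8580, 9, 1990, Uma, qa), (24, 9250, 9, 8680, Ivy, law), (24, 9250, 9, 8680, Uma, qa), (6, 3980, 1, 3400, Dee, p3)}
Apply σ_{dept ≠ law}; surviving tuples: {(11, 8750, 5, 8690, Bo, mkt), (11, 8750, 5, 8690, Ned, x2), (24, 6260, 6, 3550, Uma, qa), (24, 8580, 9, 1990, Uma, qa), (24, 9250, 9, 8680, Uma, qa), (6, 3980, 1, 3400, Dee, p3)}
Keep only column(s) salary, name, budget: {(3980, Dee, 3400), (6260, Uma, 3550), (8580, Uma, 1990), (8750, Bo, 8690), (8750, Ned, 8690), (9250, Uma, 8680)}

{(3980, Dee, 3400), (6260, Uma, 3550), (8580, Uma, 1990), (8750, Bo, 8690), (8750, Ned, 8690), (9250, Uma, 8680)}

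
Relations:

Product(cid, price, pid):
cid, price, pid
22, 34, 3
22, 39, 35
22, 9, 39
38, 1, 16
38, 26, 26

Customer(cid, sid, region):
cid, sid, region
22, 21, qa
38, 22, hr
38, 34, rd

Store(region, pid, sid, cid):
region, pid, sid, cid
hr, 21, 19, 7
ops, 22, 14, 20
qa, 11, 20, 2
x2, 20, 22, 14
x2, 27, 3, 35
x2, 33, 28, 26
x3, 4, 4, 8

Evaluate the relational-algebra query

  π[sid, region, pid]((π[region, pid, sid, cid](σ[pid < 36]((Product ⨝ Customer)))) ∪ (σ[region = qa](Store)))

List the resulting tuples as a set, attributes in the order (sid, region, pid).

{(20, qa, 11), (21, qa, 3), (21, qa, 35), (22, hr, 16), (22, hr, 26), (34, rd, 16), (34, rd, 26)}

Product ⋈ Customer (natural join on cid): {(22, 34, 3, 21, qa), (22, 39, 35, 21, qa), (22, 9, 39, 21, qa), (38, 1, 16, 22, hr), (38, 1, 16, 34, rd), (38, 26, 26, 22, hr), (38, 26, 26, 34, rd)}
Filtering on pid < 36 leaves {(22, 34, 3, 21, qa), (22, 39, 35, 21, qa), (38, 1, 16, 22, hr), (38, 1, 16, 34, rd), (38, 26, 26, 22, hr), (38, 26, 26, 34, rd)}.
Projecting to region, pid, sid, cid: {(hr, 16, 22, 38), (hr, 26, 22, 38), (qa, 3, 21, 22), (qa, 35, 21, 22), (rd, 16, 34, 38), (rd, 26, 34, 38)}
Filtering on region = qa leaves {(qa, 11, 20, 2)}.
Taking the union: {(hr, 16, 22, 38), (hr, 26, 22, 38), (qa, 11, 20, 2), (qa, 3, 21, 22), (qa, 35, 21, 22), (rd, 16, 34, 38), (rd, 26, 34, 38)}
Projecting to sid, region, pid: {(20, qa, 11), (21, qa, 3), (21, qa, 35), (22, hr, 16), (22, hr, 26), (34, rd, 16), (34, rd, 26)}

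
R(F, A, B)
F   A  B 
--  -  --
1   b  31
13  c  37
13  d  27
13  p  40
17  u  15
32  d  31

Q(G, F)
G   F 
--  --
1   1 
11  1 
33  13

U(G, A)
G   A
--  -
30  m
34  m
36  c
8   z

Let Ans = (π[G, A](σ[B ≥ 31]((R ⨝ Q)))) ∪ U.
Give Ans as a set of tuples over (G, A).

{(1, b), (11, b), (30, m), (33, c), (33, p), (34, m), (36, c), (8, z)}

R ⋈ Q (natural join on F): {(1, b, 31, 1), (1, b, 31, 11), (13, c, 37, 33), (13, d, 27, 33), (13, p, 40, 33)}
Filtering on B ≥ 31 leaves {(1, b, 31, 1), (1, b, 31, 11), (13, c, 37, 33), (13, p, 40, 33)}.
Projecting to G, A: {(1, b), (11, b), (33, c), (33, p)}
Union: {(1, b), (11, b), (33, c), (33, p)} with {(30, m), (34, m), (36, c), (8, z)} → {(1, b), (11, b), (30, m), (33, c), (33, p), (34, m), (36, c), (8, z)}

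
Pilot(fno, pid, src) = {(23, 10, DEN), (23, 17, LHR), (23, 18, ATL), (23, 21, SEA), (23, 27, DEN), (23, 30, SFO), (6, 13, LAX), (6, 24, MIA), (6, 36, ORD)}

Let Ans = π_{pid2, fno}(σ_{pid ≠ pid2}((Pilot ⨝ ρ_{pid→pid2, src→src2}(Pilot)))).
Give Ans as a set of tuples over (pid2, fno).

{(10, 23), (13, 6), (17, 23), (18, 23), (21, 23), (24, 6), (27, 23), (30, 23), (36, 6)}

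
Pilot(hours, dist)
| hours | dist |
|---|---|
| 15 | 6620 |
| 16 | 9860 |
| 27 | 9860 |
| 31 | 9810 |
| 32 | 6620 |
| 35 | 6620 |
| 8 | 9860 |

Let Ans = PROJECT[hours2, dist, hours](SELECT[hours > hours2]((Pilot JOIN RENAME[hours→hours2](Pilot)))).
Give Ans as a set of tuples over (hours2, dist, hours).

{(15, 6620, 32), (15, 6620, 35), (16, 9860, 27), (32, 6620, 35), (8, 9860, 16), (8, 9860, 27)}

ρ[hours→hours2]: schema becomes (hours2, dist); tuples unchanged.
Pilot ⋈ RENAME[hours→hours2](Pilot) (natural join on dist): {(15, 6620, 15), (15, 6620, 32), (15, 6620, 35), (16, 9860, 16), (16, 9860, 27), (16, 9860, 8), (27, 9860, 16), (27, 9860, 27), (27, 9860, 8), (31, 9810, 31), (32, 6620, 15), (32, 6620, 32), (32, 6620, 35), (35, 6620, 15), (35, 6620, 32), (35, 6620, 35), (8, 9860, 16), (8, 9860, 27), (8, 9860, 8)}
σ[hours > hours2]: keep tuples satisfying hours > hours2 → {(16, 9860, 8), (27, 9860, 16), (27, 9860, 8), (32, 6620, 15), (35, 6620, 15), (35, 6620, 32)}
Projecting to hours2, dist, hours: {(15, 6620, 32), (15, 6620, 35), (16, 9860, 27), (32, 6620, 35), (8, 9860, 16), (8, 9860, 27)}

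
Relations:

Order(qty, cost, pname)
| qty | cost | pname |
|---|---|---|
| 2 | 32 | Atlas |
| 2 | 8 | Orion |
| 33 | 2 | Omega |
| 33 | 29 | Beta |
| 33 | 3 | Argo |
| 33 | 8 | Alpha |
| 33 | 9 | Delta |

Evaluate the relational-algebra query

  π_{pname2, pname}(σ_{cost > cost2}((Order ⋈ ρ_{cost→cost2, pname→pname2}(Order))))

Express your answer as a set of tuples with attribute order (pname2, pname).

{(Alpha, Beta), (Alpha, Delta), (Argo, Alpha), (Argo, Beta), (Argo, Delta), (Delta, Beta), (Omega, Alpha), (Omega, Argo), (Omega, Beta), (Omega, Delta), (Orion, Atlas)}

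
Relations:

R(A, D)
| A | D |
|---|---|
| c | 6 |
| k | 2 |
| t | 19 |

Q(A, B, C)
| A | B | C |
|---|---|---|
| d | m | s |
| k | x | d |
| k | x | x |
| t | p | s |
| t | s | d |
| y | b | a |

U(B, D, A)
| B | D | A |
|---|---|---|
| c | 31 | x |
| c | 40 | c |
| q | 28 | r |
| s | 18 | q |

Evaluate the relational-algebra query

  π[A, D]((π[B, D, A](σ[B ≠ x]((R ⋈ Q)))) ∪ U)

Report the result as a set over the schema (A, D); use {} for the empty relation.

{(c, 40), (q, 18), (r, 28), (t, 19), (x, 31)}

Joining R and Q on A yields {(k, 2, x, d), (k, 2, x, x), (t, 19, p, s), (t, 19, s, d)}.
σ[B ≠ x]: keep tuples satisfying B ≠ x → {(t, 19, p, s), (t, 19, s, d)}
π[B, D, A]: project onto (B, D, A) → {(p, 19, t), (s, 19, t)}
Union: {(p, 19, t), (s, 19, t)} with {(c, 31, x), (c, 40, c), (q, 28, r), (s, 18, q)} → {(c, 31, x), (c, 40, c), (p, 19, t), (q, 28, r), (s, 18, q), (s, 19, t)}
π[A, D]: project onto (A, D) (1 duplicate(s) eliminated) → {(c, 40), (q, 18), (r, 28), (t, 19), (x, 31)}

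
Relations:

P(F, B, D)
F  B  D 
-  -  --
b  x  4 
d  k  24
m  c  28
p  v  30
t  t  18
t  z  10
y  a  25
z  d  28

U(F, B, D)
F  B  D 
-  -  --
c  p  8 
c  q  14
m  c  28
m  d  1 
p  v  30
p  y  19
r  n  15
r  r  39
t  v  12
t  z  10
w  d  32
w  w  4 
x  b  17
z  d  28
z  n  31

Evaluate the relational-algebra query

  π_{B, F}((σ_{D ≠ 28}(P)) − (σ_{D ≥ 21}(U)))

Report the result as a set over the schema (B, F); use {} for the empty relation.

{(a, y), (k, d), (t, t), (x, b), (z, t)}

Selection D ≠ 28: {(b, x, 4), (d, k, 24), (p, v, 30), (t, t, 18), (t, z, 10), (y, a, 25)}
Selection D ≥ 21: {(m, c, 28), (p, v, 30), (r, r, 39), (w, d, 32), (z, d, 28), (z, n, 31)}
Taking the difference: {(b, x, 4), (d, k, 24), (t, t, 18), (t, z, 10), (y, a, 25)}
π[B, F]: project onto (B, F) → {(a, y), (k, d), (t, t), (x, b), (z, t)}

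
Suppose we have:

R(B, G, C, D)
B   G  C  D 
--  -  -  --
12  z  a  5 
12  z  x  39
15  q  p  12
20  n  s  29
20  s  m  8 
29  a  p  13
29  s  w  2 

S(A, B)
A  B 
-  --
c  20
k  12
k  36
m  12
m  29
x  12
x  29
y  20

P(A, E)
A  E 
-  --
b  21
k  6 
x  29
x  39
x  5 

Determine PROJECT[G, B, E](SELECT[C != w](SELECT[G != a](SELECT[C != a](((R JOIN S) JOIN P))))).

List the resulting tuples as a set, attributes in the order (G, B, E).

{(z, 12, 29), (z, 12, 39), (z, 12, 5), (z, 12, 6)}

Joining R and S on B yields {(12, z, a, 5, k), (12, z, a, 5, m), (12, z, a, 5, x), (12, z, x, 39, k), (12, z, x, 39, m), (12, z, x, 39, x), (20, n, s, 29, c), (20, n, s, 29, y), (20, s, m, 8, c), (20, s, m, 8, y), (29, a, p, 13, m), (29, a, p, 13, x), (29, s, w, 2, m), (29, s, w, 2, x)}.
Joining (R JOIN S) and P on A yields {(12, z, a, 5, k, 6), (12, z, a, 5, x, 29), (12, z, a, 5, x, 39), (12, z, a, 5, x, 5), (12, z, x, 39, k, 6), (12, z, x, 39, x, 29), (12, z, x, 39, x, 39), (12, z, x, 39, x, 5), (29, a, p, 13, x, 29), (29, a, p, 13, x, 39), (29, a, p, 13, x, 5), (29, s, w, 2, x, 29), (29, s, w, 2, x, 39), (29, s, w, 2, x, 5)}.
σ[C != a]: keep tuples satisfying C != a → {(12, z, x, 39, k, 6), (12, z, x, 39, x, 29), (12, z, x, 39, x, 39), (12, z, x, 39, x, 5), (29, a, p, 13, x, 29), (29, a, p, 13, x, 39), (29, a, p, 13, x, 5), (29, s, w, 2, x, 29), (29, s, w, 2, x, 39), (29, s, w, 2, x, 5)}
σ[G != a]: keep tuples satisfying G != a → {(12, z, x, 39, k, 6), (12, z, x, 39, x, 29), (12, z, x, 39, x, 39), (12, z, x, 39, x, 5), (29, s, w, 2, x, 29), (29, s, w, 2, x, 39), (29, s, w, 2, x, 5)}
σ[C != w]: keep tuples satisfying C != w → {(12, z, x, 39, k, 6), (12, z, x, 39, x, 29), (12, z, x, 39, x, 39), (12, z, x, 39, x, 5)}
π[G, B, E]: project onto (G, B, E) → {(z, 12, 29), (z, 12, 39), (z, 12, 5), (z, 12, 6)}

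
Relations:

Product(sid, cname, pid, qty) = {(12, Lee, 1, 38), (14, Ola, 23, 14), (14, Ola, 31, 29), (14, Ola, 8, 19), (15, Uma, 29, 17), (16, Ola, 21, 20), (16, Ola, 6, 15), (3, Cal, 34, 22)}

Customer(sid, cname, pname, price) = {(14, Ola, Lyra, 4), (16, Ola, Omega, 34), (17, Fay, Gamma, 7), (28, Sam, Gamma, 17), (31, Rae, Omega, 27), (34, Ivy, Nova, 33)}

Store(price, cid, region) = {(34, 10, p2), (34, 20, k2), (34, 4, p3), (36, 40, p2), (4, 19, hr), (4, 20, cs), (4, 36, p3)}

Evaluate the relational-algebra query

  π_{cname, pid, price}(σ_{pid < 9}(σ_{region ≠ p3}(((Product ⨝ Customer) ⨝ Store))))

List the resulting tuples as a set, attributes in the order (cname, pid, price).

{(Ola, 6, 34), (Ola, 8, 4)}

Joining Product and Customer on sid, cname yields {(14, Ola, 23, 14, Lyra, 4), (14, Ola, 31, 29, Lyra, 4), (14, Ola, 8, 19, Lyra, 4), (16, Ola, 21, 20, Omega, 34), (16, Ola, 6, 15, Omega, 34)}.
Joining (Product ⨝ Customer) and Store on price yields {(14, Ola, 23, 14, Lyra, 4, 19, hr), (14, Ola, 23, 14, Lyra, 4, 20, cs), (14, Ola, 23, 14, Lyra, 4, 36, p3), (14, Ola, 31, 29, Lyra, 4, 19, hr), (14, Ola, 31, 29, Lyra, 4, 20, cs), (14, Ola, 31, 29, Lyra, 4, 36, p3), (14, Ola, 8, 19, Lyra, 4, 19, hr), (14, Ola, 8, 19, Lyra, 4, 20, cs), (14, Ola, 8, 19, Lyra, 4, 36, p3), (16, Ola, 21, 20, Omega, 34, 10, p2), (16, Ola, 21, 20, Omega, 34, 20, k2), (16, Ola, 21, 20, Omega, 34, 4, p3), (16, Ola, 6, 15, Omega, 34, 10, p2), (16, Ola, 6, 15, Omega, 34, 20, k2), (16, Ola, 6, 15, Omega, 34, 4, p3)}.
Selection region ≠ p3: {(14, Ola, 23, 14, Lyra, 4, 19, hr), (14, Ola, 23, 14, Lyra, 4, 20, cs), (14, Ola, 31, 29, Lyra, 4, 19, hr), (14, Ola, 31, 29, Lyra, 4, 20, cs), (14, Ola, 8, 19, Lyra, 4, 19, hr), (14, Ola, 8, 19, Lyra, 4, 20, cs), (16, Ola, 21, 20, Omega, 34, 10, p2), (16, Ola, 21, 20, Omega, 34, 20, k2), (16, Ola, 6, 15, Omega, 34, 10, p2), (16, Ola, 6, 15, Omega, 34, 20, k2)}
Selection pid < 9: {(14, Ola, 8, 19, Lyra, 4, 19, hr), (14, Ola, 8, 19, Lyra, 4, 20, cs), (16, Ola, 6, 15, Omega, 34, 10, p2), (16, Ola, 6, 15, Omega, 34, 20, k2)}
Projecting to cname, pid, price (2 duplicate(s) eliminated): {(Ola, 6, 34), (Ola, 8, 4)}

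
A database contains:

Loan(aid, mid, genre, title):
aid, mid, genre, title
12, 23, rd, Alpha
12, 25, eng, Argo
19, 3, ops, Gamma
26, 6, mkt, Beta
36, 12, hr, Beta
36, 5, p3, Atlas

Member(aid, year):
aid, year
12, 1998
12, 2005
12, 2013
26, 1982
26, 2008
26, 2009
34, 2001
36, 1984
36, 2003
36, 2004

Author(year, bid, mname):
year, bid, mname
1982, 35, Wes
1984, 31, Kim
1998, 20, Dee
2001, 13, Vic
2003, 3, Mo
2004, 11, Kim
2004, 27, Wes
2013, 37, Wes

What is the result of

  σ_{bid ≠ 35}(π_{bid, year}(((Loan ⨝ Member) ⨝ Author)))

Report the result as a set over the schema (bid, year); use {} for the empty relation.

Loan ⋈ Member (natural join on aid): {(12, 23, rd, Alpha, 1998), (12, 23, rd, Alpha, 2005), (12, 23, rd, Alpha, 2013), (12, 25, eng, Argo, 1998), (12, 25, eng, Argo, 2005), (12, 25, eng, Argo, 2013), (26, 6, mkt, Beta, 1982), (26, 6, mkt, Beta, 2008), (26, 6, mkt, Beta, 2009), (36, 12, hr, Beta, 1984), (36, 12, hr, Beta, 2003), (36, 12, hr, Beta, 2004), (36, 5, p3, Atlas, 1984), (36, 5, p3, Atlas, 2003), (36, 5, p3, Atlas, 2004)}
(Loan ⨝ Member) ⋈ Author (natural join on year): {(12, 23, rd, Alpha, 1998, 20, Dee), (12, 23, rd, Alpha, 2013, 37, Wes), (12, 25, eng, Argo, 1998, 20, Dee), (12, 25, eng, Argo, 2013, 37, Wes), (26, 6, mkt, Beta, 1982, 35, Wes), (36, 12, hr, Beta, 1984, 31, Kim), (36, 12, hr, Beta, 2003, 3, Mo), (36, 12, hr, Beta, 2004, 11, Kim), (36, 12, hr, Beta, 2004, 27, Wes), (36, 5, p3, Atlas, 1984, 31, Kim), (36, 5, p3, Atlas, 2003, 3, Mo), (36, 5, p3, Atlas, 2004, 11, Kim), (36, 5, p3, Atlas, 2004, 27, Wes)}
Projecting to bid, year (6 duplicate(s) eliminated): {(11, 2004), (20, 1998), (27, 2004), (3, 2003), (31, 1984), (35, 1982), (37, 2013)}
σ[bid ≠ 35]: keep tuples satisfying bid ≠ 35 → {(11, 2004), (20, 1998), (27, 2004), (3, 2003), (31, 1984), (37, 2013)}

{(11, 2004), (20, 1998), (27, 2004), (3, 2003), (31, 1984), (37, 2013)}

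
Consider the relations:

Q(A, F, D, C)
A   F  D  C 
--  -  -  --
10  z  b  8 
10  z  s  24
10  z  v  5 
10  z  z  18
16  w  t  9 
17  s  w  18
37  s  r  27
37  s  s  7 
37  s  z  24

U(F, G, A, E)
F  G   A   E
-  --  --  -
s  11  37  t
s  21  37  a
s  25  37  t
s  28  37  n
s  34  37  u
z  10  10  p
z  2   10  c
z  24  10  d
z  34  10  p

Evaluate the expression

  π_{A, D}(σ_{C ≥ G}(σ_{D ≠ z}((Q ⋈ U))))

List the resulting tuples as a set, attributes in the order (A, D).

Natural join on A, F: {(10, z, b, 8, 10, p), (10, z, b, 8, 2, c), (10, z, b, 8, 24, d), (10, z, b, 8, 34, p), (10, z, s, 24, 10, p), (10, z, s, 24, 2, c), (10, z, s, 24, 24, d), (10, z, s, 24, 34, p), (10, z, v, 5, 10, p), (10, z, v, 5, 2, c), (10, z, v, 5, 24, d), (10, z, v, 5, 34, p), (10, z, z, 18, 10, p), (10, z, z, 18, 2, c), (10, z, z, 18, 24, d), (10, z, z, 18, 34, p), (37, s, r, 27, 11, t), (37, s, r, 27, 21, a), (37, s, r, 27, 25, t), (37, s, r, 27, 28, n), (37, s, r, 27, 34, u), (37, s, s, 7, 11, t), (37, s, s, 7, 21, a), (37, s, s, 7, 25, t), (37, s, s, 7, 28, n), (37, s, s, 7, 34, u), (37, s, z, 24, 11, t), (37, s, z, 24, 21, a), (37, s, z, 24, 25, t), (37, s, z, 24, 28, n), (37, s, z, 24, 34, u)}
Apply σ_{D ≠ z}; surviving tuples: {(10, z, b, 8, 10, p), (10, z, b, 8, 2, c), (10, z, b, 8, 24, d), (10, z, b, 8, 34, p), (10, z, s, 24, 10, p), (10, z, s, 24, 2, c), (10, z, s, 24, 24, d), (10, z, s, 24, 34, p), (10, z, v, 5, 10, p), (10, z, v, 5, 2, c), (10, z, v, 5, 24, d), (10, z, v, 5, 34, p), (37, s, r, 27, 11, t), (37, s, r, 27, 21, a), (37, s, r, 27, 25, t), (37, s, r, 27, 28, n), (37, s, r, 27, 34, u), (37, s, s, 7, 11, t), (37, s, s, 7, 21, a), (37, s, s, 7, 25, t), (37, s, s, 7, 28, n), (37, s, s, 7, 34, u)}
Apply σ_{C ≥ G}; surviving tuples: {(10, z, b, 8, 2, c), (10, z, s, 24, 10, p), (10, z, s, 24, 2, c), (10, z, s, 24, 24, d), (10, z, v, 5, 2, c), (37, s, r, 27, 11, t), (37, s, r, 27, 21, a), (37, s, r, 27, 25, t)}
Keep only column(s) A, D (4 duplicate(s) eliminated): {(10, b), (10, s), (10, v), (37, r)}

{(10, b), (10, s), (10, v), (37, r)}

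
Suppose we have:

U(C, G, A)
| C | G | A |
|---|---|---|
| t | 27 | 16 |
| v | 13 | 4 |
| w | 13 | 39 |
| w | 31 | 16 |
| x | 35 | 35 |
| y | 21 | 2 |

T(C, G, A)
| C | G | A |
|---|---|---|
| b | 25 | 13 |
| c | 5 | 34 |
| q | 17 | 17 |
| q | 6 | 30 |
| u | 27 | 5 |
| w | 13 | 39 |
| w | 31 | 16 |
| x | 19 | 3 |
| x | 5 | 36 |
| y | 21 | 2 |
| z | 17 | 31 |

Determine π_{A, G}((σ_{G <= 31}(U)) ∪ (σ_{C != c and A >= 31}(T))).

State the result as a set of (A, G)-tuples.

Apply σ_{G <= 31}; surviving tuples: {(t, 27, 16), (v, 13, 4), (w, 13, 39), (w, 31, 16), (y, 21, 2)}
Apply σ_{C != c and A >= 31}; surviving tuples: {(w, 13, 39), (x, 5, 36), (z, 17, 31)}
Taking the union: {(t, 27, 16), (v, 13, 4), (w, 13, 39), (w, 31, 16), (x, 5, 36), (y, 21, 2), (z, 17, 31)}
π[A, G]: project onto (A, G) → {(16, 27), (16, 31), (2, 21), (31, 17), (36, 5), (39, 13), (4, 13)}

{(16, 27), (16, 31), (2, 21), (31, 17), (36, 5), (39, 13), (4, 13)}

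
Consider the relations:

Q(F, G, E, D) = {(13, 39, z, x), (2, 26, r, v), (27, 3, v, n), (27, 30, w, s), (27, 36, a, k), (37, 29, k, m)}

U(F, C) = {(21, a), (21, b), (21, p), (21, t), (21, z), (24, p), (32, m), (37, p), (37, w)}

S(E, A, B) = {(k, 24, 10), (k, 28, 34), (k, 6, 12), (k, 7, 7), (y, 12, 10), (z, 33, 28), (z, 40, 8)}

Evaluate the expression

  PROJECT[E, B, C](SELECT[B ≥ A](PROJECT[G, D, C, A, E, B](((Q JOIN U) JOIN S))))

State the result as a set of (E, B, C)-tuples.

{(k, 12, p), (k, 12, w), (k, 34, p), (k, 34, w), (k, 7, p), (k, 7, w)}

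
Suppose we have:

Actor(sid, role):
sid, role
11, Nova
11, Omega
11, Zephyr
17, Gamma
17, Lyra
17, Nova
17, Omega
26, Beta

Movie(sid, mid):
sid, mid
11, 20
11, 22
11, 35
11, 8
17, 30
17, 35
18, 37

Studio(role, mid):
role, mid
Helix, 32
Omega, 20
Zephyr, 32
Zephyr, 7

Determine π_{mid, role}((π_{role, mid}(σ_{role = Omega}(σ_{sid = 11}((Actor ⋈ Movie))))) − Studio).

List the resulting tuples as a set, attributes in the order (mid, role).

{(22, Omega), (35, Omega), (8, Omega)}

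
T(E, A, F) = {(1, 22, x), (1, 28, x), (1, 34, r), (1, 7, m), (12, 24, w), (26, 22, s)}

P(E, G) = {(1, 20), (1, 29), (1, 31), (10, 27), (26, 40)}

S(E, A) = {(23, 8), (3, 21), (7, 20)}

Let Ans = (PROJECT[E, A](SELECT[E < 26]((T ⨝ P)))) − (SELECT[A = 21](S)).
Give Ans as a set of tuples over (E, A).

{(1, 22), (1, 28), (1, 34), (1, 7)}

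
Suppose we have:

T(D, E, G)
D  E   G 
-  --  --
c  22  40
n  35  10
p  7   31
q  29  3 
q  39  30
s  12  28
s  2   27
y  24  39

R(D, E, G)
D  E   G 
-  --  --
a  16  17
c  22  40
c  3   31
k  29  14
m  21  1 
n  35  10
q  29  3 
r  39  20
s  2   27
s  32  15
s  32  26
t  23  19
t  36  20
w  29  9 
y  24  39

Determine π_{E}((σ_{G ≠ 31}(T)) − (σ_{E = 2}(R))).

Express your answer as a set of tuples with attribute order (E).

{12, 22, 24, 29, 35, 39}

Selection G ≠ 31: {(c, 22, 40), (n, 35, 10), (q, 29, 3), (q, 39, 30), (s, 12, 28), (s, 2, 27), (y, 24, 39)}
Selection E = 2: {(s, 2, 27)}
Difference: {(c, 22, 40), (n, 35, 10), (q, 29, 3), (q, 39, 30), (s, 12, 28), (s, 2, 27), (y, 24, 39)} with {(s, 2, 27)} → {(c, 22, 40), (n, 35, 10), (q, 29, 3), (q, 39, 30), (s, 12, 28), (y, 24, 39)}
π_{E} gives {12, 22, 24, 29, 35, 39}.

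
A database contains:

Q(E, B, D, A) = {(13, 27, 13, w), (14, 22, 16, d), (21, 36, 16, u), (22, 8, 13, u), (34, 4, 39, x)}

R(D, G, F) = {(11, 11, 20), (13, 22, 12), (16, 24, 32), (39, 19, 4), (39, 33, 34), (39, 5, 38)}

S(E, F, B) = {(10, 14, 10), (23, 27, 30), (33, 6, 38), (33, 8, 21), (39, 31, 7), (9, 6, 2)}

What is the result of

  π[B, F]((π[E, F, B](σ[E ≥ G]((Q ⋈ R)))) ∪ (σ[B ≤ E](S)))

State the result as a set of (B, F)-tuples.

Q ⋈ R (natural join on D): {(13, 27, 13, w, 22, 12), (14, 22, 16, d, 24, 32), (21, 36, 16, u, 24, 32), (22, 8, 13, u, 22, 12), (34, 4, 39, x, 19, 4), (34, 4, 39, x, 33, 34), (34, 4, 39, x, 5, 38)}
σ[E ≥ G]: keep tuples satisfying E ≥ G → {(22, 8, 13, u, 22, 12), (34, 4, 39, x, 19, 4), (34, 4, 39, x, 33, 34), (34, 4, 39, x, 5, 38)}
Keep only column(s) E, F, B: {(22, 12, 8), (34, 34, 4), (34, 38, 4), (34, 4, 4)}
σ[B ≤ E]: keep tuples satisfying B ≤ E → {(10, 14, 10), (33, 8, 21), (39, 31, 7), (9, 6, 2)}
Taking the union: {(10, 14, 10), (22, 12, 8), (33, 8, 21), (34, 34, 4), (34, 38, 4), (34, 4, 4), (39, 31, 7), (9, 6, 2)}
Keep only column(s) B, F: {(10, 14), (2, 6), (21, 8), (4, 34), (4, 38), (4, 4), (7, 31), (8, 12)}

{(10, 14), (2, 6), (21, 8), (4, 34), (4, 38), (4, 4), (7, 31), (8, 12)}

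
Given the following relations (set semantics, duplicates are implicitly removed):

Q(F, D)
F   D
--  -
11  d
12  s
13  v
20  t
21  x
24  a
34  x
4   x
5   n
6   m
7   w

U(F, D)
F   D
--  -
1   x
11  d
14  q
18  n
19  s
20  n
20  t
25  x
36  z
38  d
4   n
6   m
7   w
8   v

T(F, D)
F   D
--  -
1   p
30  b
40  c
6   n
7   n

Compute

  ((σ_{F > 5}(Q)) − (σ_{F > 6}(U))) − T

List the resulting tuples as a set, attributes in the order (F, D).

Apply σ_{F > 5}; surviving tuples: {(11, d), (12, s), (13, v), (20, t), (21, x), (24, a), (34, x), (6, m), (7, w)}
Apply σ_{F > 6}; surviving tuples: {(11, d), (14, q), (18, n), (19, s), (20, n), (20, t), (25, x), (36, z), (38, d), (7, w), (8, v)}
Taking the difference: {(12, s), (13, v), (21, x), (24, a), (34, x), (6, m)}
Taking the difference: {(12, s), (13, v), (21, x), (24, a), (34, x), (6, m)}

{(12, s), (13, v), (21, x), (24, a), (34, x), (6, m)}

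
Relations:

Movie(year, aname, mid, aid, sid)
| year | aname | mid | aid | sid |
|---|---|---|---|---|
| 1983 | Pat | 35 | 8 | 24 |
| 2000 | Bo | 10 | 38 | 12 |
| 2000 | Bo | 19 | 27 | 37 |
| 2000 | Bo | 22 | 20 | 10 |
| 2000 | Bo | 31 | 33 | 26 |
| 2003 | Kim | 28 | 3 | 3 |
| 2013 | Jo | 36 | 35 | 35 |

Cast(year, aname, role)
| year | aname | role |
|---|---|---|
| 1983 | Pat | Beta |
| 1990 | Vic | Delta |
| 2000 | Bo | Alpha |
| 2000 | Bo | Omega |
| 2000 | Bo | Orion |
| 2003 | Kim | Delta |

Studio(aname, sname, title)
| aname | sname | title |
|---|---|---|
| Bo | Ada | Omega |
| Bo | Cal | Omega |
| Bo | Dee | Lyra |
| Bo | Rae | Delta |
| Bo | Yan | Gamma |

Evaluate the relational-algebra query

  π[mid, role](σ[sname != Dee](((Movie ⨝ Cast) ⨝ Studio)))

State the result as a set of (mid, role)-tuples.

{(10, Alpha), (10, Omega), (10, Orion), (19, Alpha), (19, Omega), (19, Orion), (22, Alpha), (22, Omega), (22, Orion), (31, Alpha), (31, Omega), (31, Orion)}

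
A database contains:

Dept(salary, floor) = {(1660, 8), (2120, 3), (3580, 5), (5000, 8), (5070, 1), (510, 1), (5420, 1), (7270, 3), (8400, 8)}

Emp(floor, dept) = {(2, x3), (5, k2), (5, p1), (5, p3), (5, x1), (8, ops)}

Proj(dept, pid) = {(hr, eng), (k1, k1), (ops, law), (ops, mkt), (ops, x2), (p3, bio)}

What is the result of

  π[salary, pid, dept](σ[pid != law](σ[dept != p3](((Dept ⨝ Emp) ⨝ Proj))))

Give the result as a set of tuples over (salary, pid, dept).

{(1660, mkt, ops), (1660, x2, ops), (5000, mkt, ops), (5000, x2, ops), (8400, mkt, ops), (8400, x2, ops)}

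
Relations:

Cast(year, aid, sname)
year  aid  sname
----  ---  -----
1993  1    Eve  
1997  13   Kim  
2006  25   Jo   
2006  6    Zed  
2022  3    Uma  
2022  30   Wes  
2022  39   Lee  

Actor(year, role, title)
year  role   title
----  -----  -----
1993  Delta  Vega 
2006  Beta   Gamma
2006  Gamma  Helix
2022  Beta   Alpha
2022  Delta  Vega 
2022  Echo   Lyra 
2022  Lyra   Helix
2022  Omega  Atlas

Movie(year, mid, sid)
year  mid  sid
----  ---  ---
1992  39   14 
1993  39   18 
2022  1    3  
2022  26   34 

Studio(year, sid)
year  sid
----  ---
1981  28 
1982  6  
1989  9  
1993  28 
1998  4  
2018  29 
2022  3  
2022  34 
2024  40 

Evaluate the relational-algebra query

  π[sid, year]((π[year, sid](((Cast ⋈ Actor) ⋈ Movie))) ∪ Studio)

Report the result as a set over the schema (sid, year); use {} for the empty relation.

{(18, 1993), (28, 1981), (28, 1993), (29, 2018), (3, 2022), (34, 2022), (4, 1998), (40, 2024), (6, 1982), (9, 1989)}

Cast ⋈ Actor (natural join on year): {(1993, 1, Eve, Delta, Vega), (2006, 25, Jo, Beta, Gamma), (2006, 25, Jo, Gamma, Helix), (2006, 6, Zed, Beta, Gamma), (2006, 6, Zed, Gamma, Helix), (2022, 3, Uma, Beta, Alpha), (2022, 3, Uma, Delta, Vega), (2022, 3, Uma, Echo, Lyra), (2022, 3, Uma, Lyra, Helix), (2022, 3, Uma, Omega, Atlas), (2022, 30, Wes, Beta, Alpha), (2022, 30, Wes, Delta, Vega), (2022, 30, Wes, Echo, Lyra), (2022, 30, Wes, Lyra, Helix), (2022, 30, Wes, Omega, Atlas), (2022, 39, Lee, Beta, Alpha), (2022, 39, Lee, Delta, Vega), (2022, 39, Lee, Echo, Lyra), (2022, 39, Lee, Lyra, Helix), (2022, 39, Lee, Omega, Atlas)}
(Cast ⋈ Actor) ⋈ Movie (natural join on year): {(1993, 1, Eve, Delta, Vega, 39, 18), (2022, 3, Uma, Beta, Alpha, 1, 3), (2022, 3, Uma, Beta, Alpha, 26, 34), (2022, 3, Uma, Delta, Vega, 1, 3), (2022, 3, Uma, Delta, Vega, 26, 34), (2022, 3, Uma, Echo, Lyra, 1, 3), (2022, 3, Uma, Echo, Lyra, 26, 34), (2022, 3, Uma, Lyra, Helix, 1, 3), (2022, 3, Uma, Lyra, Helix, 26, 34), (2022, 3, Uma, Omega, Atlas, 1, 3), (2022, 3, Uma, Omega, Atlas, 26, 34), (2022, 30, Wes, Beta, Alpha, 1, 3), (2022, 30, Wes, Beta, Alpha, 26, 34), (2022, 30, Wes, Delta, Vega, 1, 3), (2022, 30, Wes, Delta, Vega, 26, 34), (2022, 30, Wes, Echo, Lyra, 1, 3), (2022, 30, Wes, Echo, Lyra, 26, 34), (2022, 30, Wes, Lyra, Helix, 1, 3), (2022, 30, Wes, Lyra, Helix, 26, 34), (2022, 30, Wes, Omega, Atlas, 1, 3), (2022, 30, Wes, Omega, Atlas, 26, 34), (2022, 39, Lee, Beta, Alpha, 1, 3), (2022, 39, Lee, Beta, Alpha, 26, 34), (2022, 39, Lee, Delta, Vega, 1, 3), (2022, 39, Lee, Delta, Vega, 26, 34), (2022, 39, Lee, Echo, Lyra, 1, 3), (2022, 39, Lee, Echo, Lyra, 26, 34), (2022, 39, Lee, Lyra, Helix, 1, 3), (2022, 39, Lee, Lyra, Helix, 26, 34), (2022, 39, Lee, Omega, Atlas, 1, 3), (2022, 39, Lee, Omega, Atlas, 26, 34)}
Projecting to year, sid (28 duplicate(s) eliminated): {(1993, 18), (2022, 3), (2022, 34)}
Union: {(1993, 18), (2022, 3), (2022, 34)} with {(1981, 28), (1982, 6), (1989, 9), (1993, 28), (1998, 4), (2018, 29), (2022, 3), (2022, 34), (2024, 40)} → {(1981, 28), (1982, 6), (1989, 9), (1993, 18), (1993, 28), (1998, 4), (2018, 29), (2022, 3), (2022, 34), (2024, 40)}
Projecting to sid, year: {(18, 1993), (28, 1981), (28, 1993), (29, 2018), (3, 2022), (34, 2022), (4, 1998), (40, 2024), (6, 1982), (9, 1989)}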